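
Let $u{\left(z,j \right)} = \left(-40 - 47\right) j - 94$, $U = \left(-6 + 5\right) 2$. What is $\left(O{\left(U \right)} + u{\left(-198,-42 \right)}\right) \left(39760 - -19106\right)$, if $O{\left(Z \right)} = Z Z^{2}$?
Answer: $209092032$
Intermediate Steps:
$U = -2$ ($U = \left(-1\right) 2 = -2$)
$u{\left(z,j \right)} = -94 - 87 j$ ($u{\left(z,j \right)} = - 87 j - 94 = -94 - 87 j$)
$O{\left(Z \right)} = Z^{3}$
$\left(O{\left(U \right)} + u{\left(-198,-42 \right)}\right) \left(39760 - -19106\right) = \left(\left(-2\right)^{3} - -3560\right) \left(39760 - -19106\right) = \left(-8 + \left(-94 + 3654\right)\right) \left(39760 + 19106\right) = \left(-8 + 3560\right) 58866 = 3552 \cdot 58866 = 209092032$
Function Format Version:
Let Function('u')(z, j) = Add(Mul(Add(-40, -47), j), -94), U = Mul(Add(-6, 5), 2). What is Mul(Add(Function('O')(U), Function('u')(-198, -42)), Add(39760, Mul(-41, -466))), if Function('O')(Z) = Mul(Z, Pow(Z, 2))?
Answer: 209092032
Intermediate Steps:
U = -2 (U = Mul(-1, 2) = -2)
Function('u')(z, j) = Add(-94, Mul(-87, j)) (Function('u')(z, j) = Add(Mul(-87, j), -94) = Add(-94, Mul(-87, j)))
Function('O')(Z) = Pow(Z, 3)
Mul(Add(Function('O')(U), Function('u')(-198, -42)), Add(39760, Mul(-41, -466))) = Mul(Add(Pow(-2, 3), Add(-94, Mul(-87, -42))), Add(39760, Mul(-41, -466))) = Mul(Add(-8, Add(-94, 3654)), Add(39760, 19106)) = Mul(Add(-8, 3560), 58866) = Mul(3552, 58866) = 209092032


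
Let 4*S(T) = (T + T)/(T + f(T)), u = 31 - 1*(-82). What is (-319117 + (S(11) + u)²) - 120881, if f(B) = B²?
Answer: -246078479/576 ≈ -4.2722e+5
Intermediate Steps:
u = 113 (u = 31 + 82 = 113)
S(T) = T/(2*(T + T²)) (S(T) = ((T + T)/(T + T²))/4 = ((2*T)/(T + T²))/4 = (2*T/(T + T²))/4 = T/(2*(T + T²)))
(-319117 + (S(11) + u)²) - 120881 = (-319117 + (1/(2*(1 + 11)) + 113)²) - 120881 = (-319117 + ((½)/12 + 113)²) - 120881 = (-319117 + ((½)*(1/12) + 113)²) - 120881 = (-319117 + (1/24 + 113)²) - 120881 = (-319117 + (2713/24)²) - 120881 = (-319117 + 7360369/576) - 120881 = -176451023/576 - 120881 = -246078479/576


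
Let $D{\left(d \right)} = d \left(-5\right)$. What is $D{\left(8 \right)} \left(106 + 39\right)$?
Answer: $-5800$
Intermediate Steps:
$D{\left(d \right)} = - 5 d$
$D{\left(8 \right)} \left(106 + 39\right) = \left(-5\right) 8 \left(106 + 39\right) = \left(-40\right) 145 = -5800$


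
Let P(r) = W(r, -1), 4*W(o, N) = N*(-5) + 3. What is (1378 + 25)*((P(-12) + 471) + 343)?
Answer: 1144848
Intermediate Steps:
W(o, N) = ¾ - 5*N/4 (W(o, N) = (N*(-5) + 3)/4 = (-5*N + 3)/4 = (3 - 5*N)/4 = ¾ - 5*N/4)
P(r) = 2 (P(r) = ¾ - 5/4*(-1) = ¾ + 5/4 = 2)
(1378 + 25)*((P(-12) + 471) + 343) = (1378 + 25)*((2 + 471) + 343) = 1403*(473 + 343) = 1403*816 = 1144848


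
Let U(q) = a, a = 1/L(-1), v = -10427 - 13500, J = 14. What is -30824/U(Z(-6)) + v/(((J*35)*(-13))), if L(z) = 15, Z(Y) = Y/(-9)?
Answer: -2945209273/6370 ≈ -4.6236e+5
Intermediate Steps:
Z(Y) = -Y/9 (Z(Y) = Y*(-⅑) = -Y/9)
v = -23927
a = 1/15 ≈ 0.066667
U(q) = 1/15
-30824/U(Z(-6)) + v/(((J*35)*(-13))) = -30824/1/15 - 23927/((14*35)*(-13)) = -30824*15 - 23927/(490*(-13)) = -462360 - 23927/(-6370) = -462360 - 23927*(-1/6370) = -462360 + 23927/6370 = -2945209273/6370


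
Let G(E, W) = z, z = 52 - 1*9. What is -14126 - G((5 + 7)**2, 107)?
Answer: -14169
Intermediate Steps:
z = 43 (z = 52 - 9 = 43)
G(E, W) = 43
-14126 - G((5 + 7)**2, 107) = -14126 - 1*43 = -14126 - 43 = -14169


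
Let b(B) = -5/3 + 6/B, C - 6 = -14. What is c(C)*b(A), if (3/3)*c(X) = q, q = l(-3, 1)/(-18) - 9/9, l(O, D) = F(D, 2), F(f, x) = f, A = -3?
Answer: 209/54 ≈ 3.8704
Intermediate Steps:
C = -8 (C = 6 - 14 = -8)
b(B) = -5/3 + 6/B (b(B) = -5*1/3 + 6/B = -5/3 + 6/B)
l(O, D) = D
q = -19/18 (q = 1/(-18) - 9/9 = 1*(-1/18) - 9*1/9 = -1/18 - 1 = -19/18 ≈ -1.0556)
c(X) = -19/18
c(C)*b(A) = -19*(-5/3 + 6/(-3))/18 = -19*(-5/3 + 6*(-1/3))/18 = -19*(-5/3 - 2)/18 = -19/18*(-11/3) = 209/54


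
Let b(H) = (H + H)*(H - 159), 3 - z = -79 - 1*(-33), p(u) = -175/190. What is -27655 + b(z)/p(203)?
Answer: -15951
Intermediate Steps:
p(u) = -35/38 (p(u) = -175*1/190 = -35/38)
z = 49 (z = 3 - (-79 - 1*(-33)) = 3 - (-79 + 33) = 3 - 1*(-46) = 3 + 46 = 49)
b(H) = 2*H*(-159 + H) (b(H) = (2*H)*(-159 + H) = 2*H*(-159 + H))
-27655 + b(z)/p(203) = -27655 + (2*49*(-159 + 49))/(-35/38) = -27655 + (2*49*(-110))*(-38/35) = -27655 - 10780*(-38/35) = -27655 + 11704 = -15951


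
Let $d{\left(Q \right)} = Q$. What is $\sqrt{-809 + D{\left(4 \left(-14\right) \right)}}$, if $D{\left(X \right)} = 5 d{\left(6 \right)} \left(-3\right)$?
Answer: $i \sqrt{899} \approx 29.983 i$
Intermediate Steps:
$D{\left(X \right)} = -90$ ($D{\left(X \right)} = 5 \cdot 6 \left(-3\right) = 30 \left(-3\right) = -90$)
$\sqrt{-809 + D{\left(4 \left(-14\right) \right)}} = \sqrt{-809 - 90} = \sqrt{-899} = i \sqrt{899}$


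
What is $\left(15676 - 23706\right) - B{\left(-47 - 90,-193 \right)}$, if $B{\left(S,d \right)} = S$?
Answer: $-7893$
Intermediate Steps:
$\left(15676 - 23706\right) - B{\left(-47 - 90,-193 \right)} = \left(15676 - 23706\right) - \left(-47 - 90\right) = -8030 - -137 = -8030 + 137 = -7893$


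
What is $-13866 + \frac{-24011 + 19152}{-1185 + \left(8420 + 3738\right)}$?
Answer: $- \frac{152156477}{10973} \approx -13866.0$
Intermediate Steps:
$-13866 + \frac{-24011 + 19152}{-1185 + \left(8420 + 3738\right)} = -13866 - \frac{4859}{-1185 + 12158} = -13866 - \frac{4859}{10973} = - \frac{152156477}{10973}$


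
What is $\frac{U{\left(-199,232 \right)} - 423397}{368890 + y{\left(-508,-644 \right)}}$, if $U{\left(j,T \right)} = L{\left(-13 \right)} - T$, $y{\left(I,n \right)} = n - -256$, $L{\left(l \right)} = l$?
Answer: $- \frac{70607}{61417} \approx -1.1496$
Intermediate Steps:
$y{\left(I,n \right)} = 256 + n$ ($y{\left(I,n \right)} = n + 256 = 256 + n$)
$U{\left(j,T \right)} = -13 - T$
$\frac{U{\left(-199,232 \right)} - 423397}{368890 + y{\left(-508,-644 \right)}} = \frac{\left(-13 - 232\right) - 423397}{368890 + \left(256 - 644\right)} = \frac{\left(-13 - 232\right) - 423397}{368890 - 388} = \frac{-245 - 423397}{368502} = \left(-423642\right) \frac{1}{368502} = - \frac{70607}{61417}$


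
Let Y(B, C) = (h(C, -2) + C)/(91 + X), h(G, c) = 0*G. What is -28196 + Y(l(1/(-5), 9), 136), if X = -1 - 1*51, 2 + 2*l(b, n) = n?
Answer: -1099508/39 ≈ -28193.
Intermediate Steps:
h(G, c) = 0
l(b, n) = -1 + n/2
X = -52 (X = -1 - 51 = -52)
Y(B, C) = C/39 (Y(B, C) = (0 + C)/(91 - 52) = C/39)
-28196 + Y(l(1/(-5), 9), 136) = -28196 + (1/39)*136 = -28196 + 136/39 = -1099508/39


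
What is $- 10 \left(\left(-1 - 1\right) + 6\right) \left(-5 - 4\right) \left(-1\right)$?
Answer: $-360$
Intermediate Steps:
$- 10 \left(\left(-1 - 1\right) + 6\right) \left(-5 - 4\right) \left(-1\right) = - 10 \left(-2 + 6\right) \left(\left(-9\right) \left(-1\right)\right) = \left(-10\right) 4 \cdot 9 = \left(-40\right) 9 = -360$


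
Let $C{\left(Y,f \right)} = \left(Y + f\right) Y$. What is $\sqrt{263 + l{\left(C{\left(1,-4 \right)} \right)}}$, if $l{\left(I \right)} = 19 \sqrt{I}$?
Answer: $\sqrt{263 + 19 i \sqrt{3}} \approx 16.249 + 1.0127 i$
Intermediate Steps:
$C{\left(Y,f \right)} = Y \left(Y + f\right)$
$\sqrt{263 + l{\left(C{\left(1,-4 \right)} \right)}} = \sqrt{263 + 19 \sqrt{1 \left(1 - 4\right)}} = \sqrt{263 + 19 \sqrt{1 \left(-3\right)}} = \sqrt{263 + 19 \sqrt{-3}} = \sqrt{263 + 19 i \sqrt{3}}$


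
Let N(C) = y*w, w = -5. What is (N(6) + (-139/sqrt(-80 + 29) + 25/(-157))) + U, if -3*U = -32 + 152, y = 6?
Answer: -11015/157 + 139*I*sqrt(51)/51 ≈ -70.159 + 19.464*I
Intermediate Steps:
N(C) = -30 (N(C) = 6*(-5) = -30)
U = -40 (U = -(-32 + 152)/3 = -1/3*120 = -40)
(N(6) + (-139/sqrt(-80 + 29) + 25/(-157))) + U = (-30 + (-139/sqrt(-80 + 29) + 25/(-157))) - 40 = (-30 + (-139*(-I*sqrt(51)/51) + 25*(-1/157))) - 40 = (-30 + (-139*(-I*sqrt(51)/51) - 25/157)) - 40 = (-30 + (-(-139)*I*sqrt(51)/51 - 25/157)) - 40 = (-30 + (139*I*sqrt(51)/51 - 25/157)) - 40 = (-30 + (-25/157 + 139*I*sqrt(51)/51)) - 40 = (-4735/157 + 139*I*sqrt(51)/51) - 40 = -11015/157 + 139*I*sqrt(51)/51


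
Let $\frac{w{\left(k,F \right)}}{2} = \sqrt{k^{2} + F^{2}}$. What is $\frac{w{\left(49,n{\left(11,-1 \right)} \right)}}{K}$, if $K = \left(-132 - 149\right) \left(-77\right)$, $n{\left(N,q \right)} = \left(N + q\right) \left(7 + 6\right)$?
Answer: $\frac{2 \sqrt{19301}}{21637} \approx 0.012842$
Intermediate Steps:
$n{\left(N,q \right)} = 13 N + 13 q$ ($n{\left(N,q \right)} = \left(N + q\right) 13 = 13 N + 13 q$)
$K = 21637$ ($K = \left(-281\right) \left(-77\right) = 21637$)
$w{\left(k,F \right)} = 2 \sqrt{F^{2} + k^{2}}$ ($w{\left(k,F \right)} = 2 \sqrt{k^{2} + F^{2}} = 2 \sqrt{F^{2} + k^{2}}$)
$\frac{w{\left(49,n{\left(11,-1 \right)} \right)}}{K} = \frac{2 \sqrt{\left(13 \cdot 11 + 13 \left(-1\right)\right)^{2} + 49^{2}}}{21637} = 2 \sqrt{\left(143 - 13\right)^{2} + 2401} \cdot \frac{1}{21637} = 2 \sqrt{130^{2} + 2401} \cdot \frac{1}{21637} = 2 \sqrt{16900 + 2401} \cdot \frac{1}{21637} = 2 \sqrt{19301} \cdot \frac{1}{21637} = \frac{2 \sqrt{19301}}{21637}$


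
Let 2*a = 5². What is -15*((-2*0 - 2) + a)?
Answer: -315/2 ≈ -157.50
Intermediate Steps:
a = 25/2 (a = (½)*5² = (½)*25 = 25/2 ≈ 12.500)
-15*((-2*0 - 2) + a) = -15*((-2*0 - 2) + 25/2) = -15*((0 - 2) + 25/2) = -15*(-2 + 25/2) = -15*21/2 = -315/2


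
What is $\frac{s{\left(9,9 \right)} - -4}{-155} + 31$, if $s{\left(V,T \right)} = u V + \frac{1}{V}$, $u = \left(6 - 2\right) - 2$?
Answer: $\frac{43046}{1395} \approx 30.857$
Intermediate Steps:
$u = 2$ ($u = 4 - 2 = 2$)
$s{\left(V,T \right)} = \frac{1}{V} + 2 V$ ($s{\left(V,T \right)} = 2 V + \frac{1}{V} = \frac{1}{V} + 2 V$)
$\frac{s{\left(9,9 \right)} - -4}{-155} + 31 = \frac{\left(\frac{1}{9} + 2 \cdot 9\right) - -4}{-155} + 31 = \left(\left(\frac{1}{9} + 18\right) + 4\right) \left(- \frac{1}{155}\right) + 31 = \left(\frac{163}{9} + 4\right) \left(- \frac{1}{155}\right) + 31 = \frac{199}{9} \left(- \frac{1}{155}\right) + 31 = - \frac{199}{1395} + 31 = \frac{43046}{1395}$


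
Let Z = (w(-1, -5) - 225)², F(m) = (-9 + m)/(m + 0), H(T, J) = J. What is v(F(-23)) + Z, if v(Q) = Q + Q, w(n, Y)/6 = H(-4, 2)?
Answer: 1043551/23 ≈ 45372.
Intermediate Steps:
F(m) = (-9 + m)/m
w(n, Y) = 12 (w(n, Y) = 6*2 = 12)
v(Q) = 2*Q
Z = 45369 (Z = (12 - 225)² = (-213)² = 45369)
v(F(-23)) + Z = 2*((-9 - 23)/(-23)) + 45369 = 2*(-1/23*(-32)) + 45369 = 2*(32/23) + 45369 = 64/23 + 45369 = 1043551/23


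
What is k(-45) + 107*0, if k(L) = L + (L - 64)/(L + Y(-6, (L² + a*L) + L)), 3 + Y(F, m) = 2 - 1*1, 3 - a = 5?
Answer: -2006/47 ≈ -42.681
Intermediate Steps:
a = -2 (a = 3 - 1*5 = 3 - 5 = -2)
Y(F, m) = -2 (Y(F, m) = -3 + (2 - 1*1) = -3 + (2 - 1) = -3 + 1 = -2)
k(L) = L + (-64 + L)/(-2 + L) (k(L) = L + (L - 64)/(L - 2) = L + (-64 + L)/(-2 + L))
k(-45) + 107*0 = (-64 + (-45)² - 1*(-45))/(-2 - 45) + 107*0 = (-64 + 2025 + 45)/(-47) + 0 = -1/47*2006 + 0 = -2006/47 + 0 = -2006/47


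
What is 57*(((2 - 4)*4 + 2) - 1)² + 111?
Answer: 2904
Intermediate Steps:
57*(((2 - 4)*4 + 2) - 1)² + 111 = 57*((-2*4 + 2) - 1)² + 111 = 57*((-8 + 2) - 1)² + 111 = 57*(-6 - 1)² + 111 = 57*(-7)² + 111 = 57*49 + 111 = 2793 + 111 = 2904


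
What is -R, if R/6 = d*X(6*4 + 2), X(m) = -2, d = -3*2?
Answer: -72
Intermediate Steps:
d = -6
R = 72 (R = 6*(-6*(-2)) = 6*12 = 72)
-R = -1*72 = -72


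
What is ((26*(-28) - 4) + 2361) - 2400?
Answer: -771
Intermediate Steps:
((26*(-28) - 4) + 2361) - 2400 = ((-728 - 4) + 2361) - 2400 = (-732 + 2361) - 2400 = 1629 - 2400 = -771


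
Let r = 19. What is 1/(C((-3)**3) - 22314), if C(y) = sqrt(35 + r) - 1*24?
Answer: -1241/27721455 - sqrt(6)/166328730 ≈ -4.4781e-5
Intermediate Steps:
C(y) = -24 + 3*sqrt(6) (C(y) = sqrt(35 + 19) - 1*24 = sqrt(54) - 24 = 3*sqrt(6) - 24 = -24 + 3*sqrt(6))
1/(C((-3)**3) - 22314) = 1/((-24 + 3*sqrt(6)) - 22314) = 1/(-22338 + 3*sqrt(6))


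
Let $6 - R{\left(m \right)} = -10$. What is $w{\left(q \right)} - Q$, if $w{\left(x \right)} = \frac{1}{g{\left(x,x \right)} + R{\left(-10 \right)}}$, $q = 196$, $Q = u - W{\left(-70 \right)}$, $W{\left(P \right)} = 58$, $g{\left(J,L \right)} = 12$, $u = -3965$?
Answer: $\frac{112645}{28} \approx 4023.0$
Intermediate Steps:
$R{\left(m \right)} = 16$ ($R{\left(m \right)} = 6 - -10 = 6 + 10 = 16$)
$Q = -4023$ ($Q = -3965 - 58 = -4023$)
$w{\left(x \right)} = \frac{1}{28}$ ($w{\left(x \right)} = \frac{1}{12 + 16} = \frac{1}{28}$)
$w{\left(q \right)} - Q = \frac{1}{28} - -4023 = \frac{1}{28} + 4023 = \frac{112645}{28}$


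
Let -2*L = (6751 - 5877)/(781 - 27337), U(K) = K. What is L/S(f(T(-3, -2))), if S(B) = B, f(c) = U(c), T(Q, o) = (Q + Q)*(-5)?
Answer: 437/796680 ≈ 0.00054853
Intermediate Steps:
T(Q, o) = -10*Q (T(Q, o) = (2*Q)*(-5) = -10*Q)
f(c) = c
L = 437/26556 (L = -(6751 - 5877)/(2*(781 - 27337)) = -437/(-26556) = -437*(-1)/26556 = -½*(-437/13278) = 437/26556 ≈ 0.016456)
L/S(f(T(-3, -2))) = 437/(26556*((-10*(-3)))) = (437/26556)/30 = (437/26556)*(1/30) = 437/796680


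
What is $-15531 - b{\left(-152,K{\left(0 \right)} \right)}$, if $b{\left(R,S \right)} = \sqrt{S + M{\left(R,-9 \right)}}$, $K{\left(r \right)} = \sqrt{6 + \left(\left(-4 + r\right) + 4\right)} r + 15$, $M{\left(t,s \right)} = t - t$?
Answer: $-15531 - \sqrt{15} \approx -15535.0$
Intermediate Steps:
$M{\left(t,s \right)} = 0$
$K{\left(r \right)} = 15 + r \sqrt{6 + r}$ ($K{\left(r \right)} = \sqrt{6 + r} r + 15 = r \sqrt{6 + r} + 15 = 15 + r \sqrt{6 + r}$)
$b{\left(R,S \right)} = \sqrt{S}$ ($b{\left(R,S \right)} = \sqrt{S + 0} = \sqrt{S}$)
$-15531 - b{\left(-152,K{\left(0 \right)} \right)} = -15531 - \sqrt{15 + 0 \sqrt{6 + 0}} = -15531 - \sqrt{15 + 0 \sqrt{6}} = -15531 - \sqrt{15 + 0} = -15531 - \sqrt{15}$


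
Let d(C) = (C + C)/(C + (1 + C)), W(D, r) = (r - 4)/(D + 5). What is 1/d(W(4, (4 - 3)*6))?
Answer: 13/4 ≈ 3.2500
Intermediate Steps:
W(D, r) = (-4 + r)/(5 + D)
d(C) = 2*C/(1 + 2*C) (d(C) = (2*C)/(1 + 2*C) = 2*C/(1 + 2*C))
1/d(W(4, (4 - 3)*6)) = 1/(2*((-4 + (4 - 3)*6)/(5 + 4))/(1 + 2*((-4 + (4 - 3)*6)/(5 + 4)))) = 1/(2*((-4 + 1*6)/9)/(1 + 2*((-4 + 1*6)/9))) = 1/(2*((-4 + 6)/9)/(1 + 2*((-4 + 6)/9))) = 1/(2*((1/9)*2)/(1 + 2*((1/9)*2))) = 1/(2*(2/9)/(1 + 2*(2/9))) = 1/(2*(2/9)/(1 + 4/9)) = 1/(2*(2/9)/(13/9)) = 1/(2*(2/9)*(9/13)) = 1/(4/13) = 13/4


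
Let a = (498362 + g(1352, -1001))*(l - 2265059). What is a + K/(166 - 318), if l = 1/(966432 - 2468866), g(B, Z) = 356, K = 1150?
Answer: -64493145918807831163/57092492 ≈ -1.1296e+12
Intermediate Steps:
l = -1/1502434 (l = 1/(-1502434) = -1/1502434 ≈ -6.6559e-7)
a = -848594025241787913/751217 (a = (498362 + 356)*(-1/1502434 - 2265059) = 498718*(-3403101653607/1502434) = -848594025241787913/751217 ≈ -1.1296e+12)
a + K/(166 - 318) = -848594025241787913/751217 + 1150/(166 - 318) = -848594025241787913/751217 + 1150/(-152) = -848594025241787913/751217 - 1/152*1150 = -848594025241787913/751217 - 575/76 = -64493145918807831163/57092492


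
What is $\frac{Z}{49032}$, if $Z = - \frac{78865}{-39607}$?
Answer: $\frac{78865}{1942010424} \approx 4.061 \cdot 10^{-5}$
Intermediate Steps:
$Z = \frac{78865}{39607}$ ($Z = \left(-78865\right) \left(- \frac{1}{39607}\right) = \frac{78865}{39607} \approx 1.9912$)
$\frac{Z}{49032} = \frac{78865}{39607 \cdot 49032} = \frac{78865}{39607} \cdot \frac{1}{49032} = \frac{78865}{1942010424}$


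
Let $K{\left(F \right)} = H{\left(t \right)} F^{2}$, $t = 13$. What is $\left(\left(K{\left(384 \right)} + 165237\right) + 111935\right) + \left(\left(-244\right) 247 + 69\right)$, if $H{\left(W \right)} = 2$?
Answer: $511885$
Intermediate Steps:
$K{\left(F \right)} = 2 F^{2}$
$\left(\left(K{\left(384 \right)} + 165237\right) + 111935\right) + \left(\left(-244\right) 247 + 69\right) = \left(\left(2 \cdot 384^{2} + 165237\right) + 111935\right) + \left(\left(-244\right) 247 + 69\right) = \left(\left(2 \cdot 147456 + 165237\right) + 111935\right) + \left(-60268 + 69\right) = \left(\left(294912 + 165237\right) + 111935\right) - 60199 = \left(460149 + 111935\right) - 60199 = 572084 - 60199 = 511885$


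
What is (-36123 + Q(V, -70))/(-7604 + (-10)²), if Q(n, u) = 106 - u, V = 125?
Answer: 35947/7504 ≈ 4.7904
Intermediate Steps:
(-36123 + Q(V, -70))/(-7604 + (-10)²) = (-36123 + (106 - 1*(-70)))/(-7604 + (-10)²) = (-36123 + (106 + 70))/(-7604 + 100) = (-36123 + 176)/(-7504) = -35947*(-1/7504) = 35947/7504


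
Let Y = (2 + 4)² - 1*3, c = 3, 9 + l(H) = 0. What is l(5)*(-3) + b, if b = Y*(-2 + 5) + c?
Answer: 129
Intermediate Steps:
l(H) = -9 (l(H) = -9 + 0 = -9)
Y = 33 (Y = 6² - 3 = 36 - 3 = 33)
b = 102 (b = 33*(-2 + 5) + 3 = 33*3 + 3 = 99 + 3 = 102)
l(5)*(-3) + b = -9*(-3) + 102 = 27 + 102 = 129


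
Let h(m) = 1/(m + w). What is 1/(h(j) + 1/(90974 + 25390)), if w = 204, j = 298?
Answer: 29207364/58433 ≈ 499.84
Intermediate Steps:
h(m) = 1/(204 + m) (h(m) = 1/(m + 204) = 1/(204 + m))
1/(h(j) + 1/(90974 + 25390)) = 1/(1/(204 + 298) + 1/(90974 + 25390)) = 1/(1/502 + 1/116364) = 1/(58433/29207364) = 29207364/58433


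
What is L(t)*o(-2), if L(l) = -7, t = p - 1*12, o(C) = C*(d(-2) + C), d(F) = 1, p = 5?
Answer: -14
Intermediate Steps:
o(C) = C*(1 + C)
t = -7 (t = 5 - 1*12 = 5 - 12 = -7)
L(t)*o(-2) = -(-14)*(1 - 2) = -(-14)*(-1) = -7*2 = -14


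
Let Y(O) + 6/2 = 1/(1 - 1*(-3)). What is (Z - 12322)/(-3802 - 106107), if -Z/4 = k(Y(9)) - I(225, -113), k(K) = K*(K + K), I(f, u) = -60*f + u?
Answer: 133669/219818 ≈ 0.60809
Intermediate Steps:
I(f, u) = u - 60*f
Y(O) = -11/4 (Y(O) = -3 + 1/(1 - 1*(-3)) = -3 + 1/(1 + 3) = -3 + 1/4 = -11/4)
k(K) = 2*K**2 (k(K) = K*(2*K) = 2*K**2)
Z = -109025/2 (Z = -4*(2*(-11/4)**2 - (-113 - 60*225)) = -4*(2*(121/16) - (-113 - 13500)) = -4*(121/8 - 1*(-13613)) = -4*(121/8 + 13613) = -4*109025/8 = -109025/2 ≈ -54513.)
(Z - 12322)/(-3802 - 106107) = (-109025/2 - 12322)/(-3802 - 106107) = -133669/2/(-109909) = -133669/2*(-1/109909) = 133669/219818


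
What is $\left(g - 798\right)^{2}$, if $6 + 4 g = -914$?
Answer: $1056784$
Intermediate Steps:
$g = -230$ ($g = - \frac{3}{2} + \frac{1}{4} \left(-914\right) = - \frac{3}{2} - \frac{457}{2} = -230$)
$\left(g - 798\right)^{2} = \left(-230 - 798\right)^{2} = \left(-1028\right)^{2} = 1056784$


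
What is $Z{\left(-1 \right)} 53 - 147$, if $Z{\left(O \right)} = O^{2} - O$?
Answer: $-41$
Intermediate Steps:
$Z{\left(-1 \right)} 53 - 147 = - (-1 - 1) 53 - 147 = \left(-1\right) \left(-2\right) 53 - 147 = 2 \cdot 53 - 147 = 106 - 147 = -41$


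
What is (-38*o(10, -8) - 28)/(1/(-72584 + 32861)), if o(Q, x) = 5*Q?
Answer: 76585944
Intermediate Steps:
(-38*o(10, -8) - 28)/(1/(-72584 + 32861)) = (-190*10 - 28)/(1/(-72584 + 32861)) = (-38*50 - 28)/(1/(-39723)) = (-1900 - 28)/(-1/39723) = -1928*(-39723) = 76585944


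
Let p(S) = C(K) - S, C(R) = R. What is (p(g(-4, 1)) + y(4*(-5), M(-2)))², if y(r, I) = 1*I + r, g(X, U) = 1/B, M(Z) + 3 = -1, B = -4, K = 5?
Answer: 5625/16 ≈ 351.56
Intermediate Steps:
M(Z) = -4 (M(Z) = -3 - 1 = -4)
g(X, U) = -¼ (g(X, U) = 1/(-4) = -¼)
y(r, I) = I + r
p(S) = 5 - S
(p(g(-4, 1)) + y(4*(-5), M(-2)))² = ((5 - 1*(-¼)) + (-4 + 4*(-5)))² = ((5 + ¼) + (-4 - 20))² = (21/4 - 24)² = (-75/4)² = 5625/16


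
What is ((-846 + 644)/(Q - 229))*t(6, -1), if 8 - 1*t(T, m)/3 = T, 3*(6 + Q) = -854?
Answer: 3636/1559 ≈ 2.3323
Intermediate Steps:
Q = -872/3 (Q = -6 + (⅓)*(-854) = -6 - 854/3 = -872/3 ≈ -290.67)
t(T, m) = 24 - 3*T
((-846 + 644)/(Q - 229))*t(6, -1) = ((-846 + 644)/(-872/3 - 229))*(24 - 3*6) = (-202/(-1559/3))*(24 - 18) = -202*(-3/1559)*6 = (606/1559)*6 = 3636/1559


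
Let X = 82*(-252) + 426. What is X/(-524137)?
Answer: 20238/524137 ≈ 0.038612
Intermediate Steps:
X = -20238 (X = -20664 + 426 = -20238)
X/(-524137) = -20238/(-524137) = -20238*(-1/524137) = 20238/524137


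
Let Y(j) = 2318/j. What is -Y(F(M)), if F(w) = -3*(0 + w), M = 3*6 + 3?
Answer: 2318/63 ≈ 36.794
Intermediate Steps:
M = 21 (M = 18 + 3 = 21)
F(w) = -3*w
-Y(F(M)) = -2318/((-3*21)) = -2318/(-63) = -2318*(-1)/63 = -1*(-2318/63) = 2318/63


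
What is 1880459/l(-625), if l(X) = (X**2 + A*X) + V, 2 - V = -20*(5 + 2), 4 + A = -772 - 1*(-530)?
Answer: 1880459/544517 ≈ 3.4534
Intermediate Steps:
A = -246 (A = -4 + (-772 - 1*(-530)) = -4 + (-772 + 530) = -4 - 242 = -246)
V = 142 (V = 2 - (-20)*(5 + 2) = 2 - (-20)*7 = 2 - 1*(-140) = 2 + 140 = 142)
l(X) = 142 + X**2 - 246*X (l(X) = (X**2 - 246*X) + 142 = 142 + X**2 - 246*X)
1880459/l(-625) = 1880459/(142 + (-625)**2 - 246*(-625)) = 1880459/(142 + 390625 + 153750) = 1880459/544517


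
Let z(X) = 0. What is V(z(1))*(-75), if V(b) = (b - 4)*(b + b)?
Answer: 0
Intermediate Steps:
V(b) = 2*b*(-4 + b) (V(b) = (-4 + b)*(2*b) = 2*b*(-4 + b))
V(z(1))*(-75) = (2*0*(-4 + 0))*(-75) = (2*0*(-4))*(-75) = 0*(-75) = 0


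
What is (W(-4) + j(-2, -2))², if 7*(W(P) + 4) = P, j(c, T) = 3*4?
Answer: 2704/49 ≈ 55.184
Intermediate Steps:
j(c, T) = 12
W(P) = -4 + P/7
(W(-4) + j(-2, -2))² = ((-4 + (⅐)*(-4)) + 12)² = ((-4 - 4/7) + 12)² = (-32/7 + 12)² = (52/7)² = 2704/49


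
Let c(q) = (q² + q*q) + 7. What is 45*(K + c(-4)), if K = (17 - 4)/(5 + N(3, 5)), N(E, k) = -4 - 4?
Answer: 1560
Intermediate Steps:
N(E, k) = -8
K = -13/3 (K = (17 - 4)/(5 - 8) = 13/(-3) = 13*(-⅓) = -13/3 ≈ -4.3333)
c(q) = 7 + 2*q² (c(q) = (q² + q²) + 7 = 2*q² + 7 = 7 + 2*q²)
45*(K + c(-4)) = 45*(-13/3 + (7 + 2*(-4)²)) = 45*(-13/3 + (7 + 2*16)) = 45*(-13/3 + (7 + 32)) = 45*(-13/3 + 39) = 45*(104/3) = 1560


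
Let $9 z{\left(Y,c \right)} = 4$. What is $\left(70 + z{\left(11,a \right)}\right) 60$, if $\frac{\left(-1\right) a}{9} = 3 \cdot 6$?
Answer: $\frac{12680}{3} \approx 4226.7$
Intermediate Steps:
$a = -162$ ($a = - 9 \cdot 3 \cdot 6 = \left(-9\right) 18 = -162$)
$z{\left(Y,c \right)} = \frac{4}{9}$ ($z{\left(Y,c \right)} = \frac{1}{9} \cdot 4 = \frac{4}{9}$)
$\left(70 + z{\left(11,a \right)}\right) 60 = \left(70 + \frac{4}{9}\right) 60 = \frac{634}{9} \cdot 60 = \frac{12680}{3}$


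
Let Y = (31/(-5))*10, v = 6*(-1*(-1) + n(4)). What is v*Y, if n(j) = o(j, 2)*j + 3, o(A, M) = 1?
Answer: -2976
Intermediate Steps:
n(j) = 3 + j (n(j) = 1*j + 3 = j + 3 = 3 + j)
v = 48 (v = 6*(-1*(-1) + (3 + 4)) = 6*(1 + 7) = 6*8 = 48)
Y = -62 (Y = (31*(-1/5))*10 = -31/5*10 = -62)
v*Y = 48*(-62) = -2976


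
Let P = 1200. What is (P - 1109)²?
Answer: 8281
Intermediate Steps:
(P - 1109)² = (1200 - 1109)² = 91² = 8281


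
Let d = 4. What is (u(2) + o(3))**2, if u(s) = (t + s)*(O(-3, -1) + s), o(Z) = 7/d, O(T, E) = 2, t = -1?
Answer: 529/16 ≈ 33.063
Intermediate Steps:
o(Z) = 7/4
u(s) = (-1 + s)*(2 + s)
(u(2) + o(3))**2 = ((-2 + 2 + 2**2) + 7/4)**2 = ((-2 + 2 + 4) + 7/4)**2 = (4 + 7/4)**2 = (23/4)**2 = 529/16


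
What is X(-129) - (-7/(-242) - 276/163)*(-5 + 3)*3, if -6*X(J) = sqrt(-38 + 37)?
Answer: -196953/19723 - I/6 ≈ -9.986 - 0.16667*I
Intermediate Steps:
X(J) = -I/6 (X(J) = -sqrt(-38 + 37)/6 = -I/6)
X(-129) - (-7/(-242) - 276/163)*(-5 + 3)*3 = -I/6 - (-7/(-242) - 276/163)*(-5 + 3)*3 = -I/6 - (-7*(-1/242) - 276*1/163)*(-2*3) = -I/6 - (7/242 - 276/163)*(-6) = -I/6 - (-65651)*(-6)/39446 = -I/6 - 1*196953/19723 = -I/6 - 196953/19723 = -196953/19723 - I/6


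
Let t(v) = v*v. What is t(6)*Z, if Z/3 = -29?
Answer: -3132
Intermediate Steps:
Z = -87 (Z = 3*(-29) = -87)
t(v) = v²
t(6)*Z = 6²*(-87) = 36*(-87) = -3132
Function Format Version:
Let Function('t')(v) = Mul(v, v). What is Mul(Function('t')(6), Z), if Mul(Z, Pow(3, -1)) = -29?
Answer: -3132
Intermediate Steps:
Z = -87 (Z = Mul(3, -29) = -87)
Function('t')(v) = Pow(v, 2)
Mul(Function('t')(6), Z) = Mul(Pow(6, 2), -87) = Mul(36, -87) = -3132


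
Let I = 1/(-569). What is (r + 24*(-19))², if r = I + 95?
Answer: 42193268100/323761 ≈ 1.3032e+5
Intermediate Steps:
I = -1/569 ≈ -0.0017575
r = 54054/569 (r = -1/569 + 95 = 54054/569 ≈ 94.998)
(r + 24*(-19))² = (54054/569 + 24*(-19))² = (54054/569 - 456)² = (-205410/569)² = 42193268100/323761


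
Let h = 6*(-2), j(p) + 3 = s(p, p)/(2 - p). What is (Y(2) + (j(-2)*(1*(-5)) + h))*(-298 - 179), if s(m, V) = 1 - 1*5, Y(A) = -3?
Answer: -2385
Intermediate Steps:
s(m, V) = -4 (s(m, V) = 1 - 5 = -4)
j(p) = -3 - 4/(2 - p)
h = -12
(Y(2) + (j(-2)*(1*(-5)) + h))*(-298 - 179) = (-3 + (((10 - 3*(-2))/(-2 - 2))*(1*(-5)) - 12))*(-298 - 179) = (-3 + (((10 + 6)/(-4))*(-5) - 12))*(-477) = (-3 + (-¼*16*(-5) - 12))*(-477) = (-3 + (-4*(-5) - 12))*(-477) = (-3 + (20 - 12))*(-477) = (-3 + 8)*(-477) = 5*(-477) = -2385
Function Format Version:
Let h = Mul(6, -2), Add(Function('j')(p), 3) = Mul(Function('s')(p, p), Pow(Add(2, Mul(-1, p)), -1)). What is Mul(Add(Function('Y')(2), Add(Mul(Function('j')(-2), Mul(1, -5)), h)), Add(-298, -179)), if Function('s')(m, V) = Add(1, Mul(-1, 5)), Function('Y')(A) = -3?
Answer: -2385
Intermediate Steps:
Function('s')(m, V) = -4 (Function('s')(m, V) = Add(1, -5) = -4)
Function('j')(p) = Add(-3, Mul(-4, Pow(Add(2, Mul(-1, p)), -1)))
h = -12
Mul(Add(Function('Y')(2), Add(Mul(Function('j')(-2), Mul(1, -5)), h)), Add(-298, -179)) = Mul(Add(-3, Add(Mul(Mul(Pow(Add(-2, -2), -1), Add(10, Mul(-3, -2))), Mul(1, -5)), -12)), Add(-298, -179)) = Mul(Add(-3, Add(Mul(Mul(Pow(-4, -1), Add(10, 6)), -5), -12)), -477) = Mul(Add(-3, Add(Mul(Mul(Rational(-1, 4), 16), -5), -12)), -477) = Mul(Add(-3, Add(Mul(-4, -5), -12)), -477) = Mul(Add(-3, Add(20, -12)), -477) = Mul(Add(-3, 8), -477) = Mul(5, -477) = -2385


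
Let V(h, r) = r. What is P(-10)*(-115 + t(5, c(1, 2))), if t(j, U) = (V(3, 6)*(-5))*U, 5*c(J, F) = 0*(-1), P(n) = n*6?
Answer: 6900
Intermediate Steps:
P(n) = 6*n
c(J, F) = 0 (c(J, F) = (0*(-1))/5 = (⅕)*0 = 0)
t(j, U) = -30*U (t(j, U) = (6*(-5))*U = -30*U)
P(-10)*(-115 + t(5, c(1, 2))) = (6*(-10))*(-115 - 30*0) = -60*(-115 + 0) = -60*(-115) = 6900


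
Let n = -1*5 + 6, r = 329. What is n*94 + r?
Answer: 423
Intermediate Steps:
n = 1 (n = -5 + 6 = 1)
n*94 + r = 1*94 + 329 = 94 + 329 = 423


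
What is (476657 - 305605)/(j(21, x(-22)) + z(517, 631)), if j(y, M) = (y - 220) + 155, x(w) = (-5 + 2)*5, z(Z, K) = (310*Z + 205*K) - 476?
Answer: 171052/289105 ≈ 0.59166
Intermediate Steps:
z(Z, K) = -476 + 205*K + 310*Z (z(Z, K) = (205*K + 310*Z) - 476 = -476 + 205*K + 310*Z)
x(w) = -15 (x(w) = -3*5 = -15)
j(y, M) = -65 + y (j(y, M) = (-220 + y) + 155 = -65 + y)
(476657 - 305605)/(j(21, x(-22)) + z(517, 631)) = (476657 - 305605)/((-65 + 21) + (-476 + 205*631 + 310*517)) = 171052/(-44 + (-476 + 129355 + 160270)) = 171052/(-44 + 289149) = 171052/289105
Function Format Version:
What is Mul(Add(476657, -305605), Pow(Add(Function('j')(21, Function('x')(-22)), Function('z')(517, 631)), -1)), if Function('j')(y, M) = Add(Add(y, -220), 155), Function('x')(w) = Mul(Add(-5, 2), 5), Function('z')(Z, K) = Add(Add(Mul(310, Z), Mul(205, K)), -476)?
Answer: Rational(171052, 289105) ≈ 0.59166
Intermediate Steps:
Function('z')(Z, K) = Add(-476, Mul(205, K), Mul(310, Z)) (Function('z')(Z, K) = Add(Add(Mul(205, K), Mul(310, Z)), -476) = Add(-476, Mul(205, K), Mul(310, Z)))
Function('x')(w) = -15 (Function('x')(w) = Mul(-3, 5) = -15)
Function('j')(y, M) = Add(-65, y) (Function('j')(y, M) = Add(Add(-220, y), 155) = Add(-65, y))
Mul(Add(476657, -305605), Pow(Add(Function('j')(21, Function('x')(-22)), Function('z')(517, 631)), -1)) = Mul(Add(476657, -305605), Pow(Add(Add(-65, 21), Add(-476, Mul(205, 631), Mul(310, 517))), -1)) = Mul(171052, Pow(Add(-44, Add(-476, 129355, 160270)), -1)) = Mul(171052, Pow(Add(-44, 289149), -1)) = Mul(171052, Pow(289105, -1)) = Mul(171052, Rational(1, 289105)) = Rational(171052, 289105)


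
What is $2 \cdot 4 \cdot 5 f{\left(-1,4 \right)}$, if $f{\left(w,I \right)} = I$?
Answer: $160$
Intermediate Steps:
$2 \cdot 4 \cdot 5 f{\left(-1,4 \right)} = 2 \cdot 4 \cdot 5 \cdot 4 = 2 \cdot 20 \cdot 4 = 40 \cdot 4 = 160$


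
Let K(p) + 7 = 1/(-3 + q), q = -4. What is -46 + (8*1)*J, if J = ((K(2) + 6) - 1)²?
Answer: -454/49 ≈ -9.2653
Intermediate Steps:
K(p) = -50/7 (K(p) = -7 + 1/(-3 - 4) = -7 + 1/(-7) = -7 - ⅐ = -50/7)
J = 225/49 (J = ((-50/7 + 6) - 1)² = (-8/7 - 1)² = (-15/7)² = 225/49 ≈ 4.5918)
-46 + (8*1)*J = -46 + (8*1)*(225/49) = -46 + 8*(225/49) = -46 + 1800/49 = -454/49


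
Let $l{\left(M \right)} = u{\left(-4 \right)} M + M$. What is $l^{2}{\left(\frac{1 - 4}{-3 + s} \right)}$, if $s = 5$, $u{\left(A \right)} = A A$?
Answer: $\frac{2601}{4} \approx 650.25$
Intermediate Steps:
$u{\left(A \right)} = A^{2}$
$l{\left(M \right)} = 17 M$ ($l{\left(M \right)} = \left(-4\right)^{2} M + M = 16 M + M = 17 M$)
$l^{2}{\left(\frac{1 - 4}{-3 + s} \right)} = \left(17 \frac{1 - 4}{-3 + 5}\right)^{2} = \left(17 \left(- \frac{3}{2}\right)\right)^{2} = \left(- \frac{51}{2}\right)^{2} = \frac{2601}{4}$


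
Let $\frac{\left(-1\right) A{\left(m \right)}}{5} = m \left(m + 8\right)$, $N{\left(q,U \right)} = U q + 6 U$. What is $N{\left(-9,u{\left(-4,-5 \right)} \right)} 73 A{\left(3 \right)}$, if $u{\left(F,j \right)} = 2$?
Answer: $72270$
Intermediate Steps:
$N{\left(q,U \right)} = 6 U + U q$
$A{\left(m \right)} = - 5 m \left(8 + m\right)$ ($A{\left(m \right)} = - 5 m \left(m + 8\right) = - 5 m \left(8 + m\right)$)
$N{\left(-9,u{\left(-4,-5 \right)} \right)} 73 A{\left(3 \right)} = 2 \left(6 - 9\right) 73 \left(\left(-5\right) 3 \left(8 + 3\right)\right) = 2 \left(-3\right) 73 \left(\left(-5\right) 3 \cdot 11\right) = \left(-6\right) 73 \left(-165\right) = \left(-438\right) \left(-165\right) = 72270$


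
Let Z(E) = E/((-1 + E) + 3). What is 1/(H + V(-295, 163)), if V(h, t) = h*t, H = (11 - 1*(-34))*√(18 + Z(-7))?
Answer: -9617/462425588 - 9*√485/2312127940 ≈ -2.0883e-5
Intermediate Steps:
Z(E) = E/(2 + E)
H = 9*√485 (H = (11 - 1*(-34))*√(18 - 7/(2 - 7)) = (11 + 34)*√(18 - 7/(-5)) = 45*√(18 - 7*(-⅕)) = 45*√(18 + 7/5) = 45*√(97/5) = 45*(√485/5) = 9*√485 ≈ 198.20)
1/(H + V(-295, 163)) = 1/(9*√485 - 295*163) = 1/(9*√485 - 48085) = 1/(-48085 + 9*√485)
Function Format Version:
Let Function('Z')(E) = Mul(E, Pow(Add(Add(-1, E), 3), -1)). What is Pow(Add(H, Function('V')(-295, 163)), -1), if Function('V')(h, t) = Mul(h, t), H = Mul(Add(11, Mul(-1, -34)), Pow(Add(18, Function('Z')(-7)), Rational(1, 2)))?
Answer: Add(Rational(-9617, 462425588), Mul(Rational(-9, 2312127940), Pow(485, Rational(1, 2)))) ≈ -2.0883e-5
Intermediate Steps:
Function('Z')(E) = Mul(E, Pow(Add(2, E), -1))
H = Mul(9, Pow(485, Rational(1, 2))) (H = Mul(Add(11, Mul(-1, -34)), Pow(Add(18, Mul(-7, Pow(Add(2, -7), -1))), Rational(1, 2))) = Mul(Add(11, 34), Pow(Add(18, Mul(-7, Pow(-5, -1))), Rational(1, 2))) = Mul(45, Pow(Add(18, Mul(-7, Rational(-1, 5))), Rational(1, 2))) = Mul(45, Pow(Add(18, Rational(7, 5)), Rational(1, 2))) = Mul(45, Pow(Rational(97, 5), Rational(1, 2))) = Mul(45, Mul(Rational(1, 5), Pow(485, Rational(1, 2)))) = Mul(9, Pow(485, Rational(1, 2))) ≈ 198.20)
Pow(Add(H, Function('V')(-295, 163)), -1) = Pow(Add(Mul(9, Pow(485, Rational(1, 2))), Mul(-295, 163)), -1) = Pow(Add(Mul(9, Pow(485, Rational(1, 2))), -48085), -1) = Pow(Add(-48085, Mul(9, Pow(485, Rational(1, 2)))), -1)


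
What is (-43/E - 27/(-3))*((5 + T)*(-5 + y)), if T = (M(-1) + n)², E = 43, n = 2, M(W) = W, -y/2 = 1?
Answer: -336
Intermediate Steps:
y = -2 (y = -2*1 = -2)
T = 1 (T = (-1 + 2)² = 1² = 1)
(-43/E - 27/(-3))*((5 + T)*(-5 + y)) = (-43/43 - 27/(-3))*((5 + 1)*(-5 - 2)) = (-43*1/43 - 27*(-⅓))*(6*(-7)) = (-1 + 9)*(-42) = 8*(-42) = -336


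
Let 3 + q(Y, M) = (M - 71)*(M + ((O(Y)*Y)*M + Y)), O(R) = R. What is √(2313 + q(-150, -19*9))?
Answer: 12*√6466493 ≈ 30515.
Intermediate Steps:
q(Y, M) = -3 + (-71 + M)*(M + Y + M*Y²) (q(Y, M) = -3 + (M - 71)*(M + ((Y*Y)*M + Y)) = -3 + (-71 + M)*(M + (Y²*M + Y)) = -3 + (-71 + M)*(M + (M*Y² + Y)) = -3 + (-71 + M)*(M + (Y + M*Y²)) = -3 + (-71 + M)*(M + Y + M*Y²))
√(2313 + q(-150, -19*9)) = √(2313 + (-3 + (-19*9)² - (-1349)*9 - 71*(-150) - 19*9*(-150) + (-19*9)²*(-150)² - 71*(-19*9)*(-150)²)) = √(2313 + (-3 + (-171)² - 71*(-171) + 10650 - 171*(-150) + (-171)²*22500 - 71*(-171)*22500)) = √(2313 + (-3 + 29241 + 12141 + 10650 + 25650 + 29241*22500 + 273172500)) = √(2313 + (-3 + 29241 + 12141 + 10650 + 25650 + 657922500 + 273172500)) = √(2313 + 931172679) = √931174992 = 12*√6466493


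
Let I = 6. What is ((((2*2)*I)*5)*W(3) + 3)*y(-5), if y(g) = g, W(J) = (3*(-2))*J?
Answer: 10785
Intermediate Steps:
W(J) = -6*J
((((2*2)*I)*5)*W(3) + 3)*y(-5) = ((((2*2)*6)*5)*(-6*3) + 3)*(-5) = (((4*6)*5)*(-18) + 3)*(-5) = ((24*5)*(-18) + 3)*(-5) = (120*(-18) + 3)*(-5) = (-2160 + 3)*(-5) = -2157*(-5) = 10785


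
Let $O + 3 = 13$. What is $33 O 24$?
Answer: $7920$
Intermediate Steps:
$O = 10$ ($O = -3 + 13 = 10$)
$33 O 24 = 33 \cdot 10 \cdot 24 = 330 \cdot 24 = 7920$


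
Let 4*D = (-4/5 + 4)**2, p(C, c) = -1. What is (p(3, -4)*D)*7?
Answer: -448/25 ≈ -17.920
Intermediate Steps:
D = 64/25 (D = (-4/5 + 4)**2/4 = (16/5)**2/4 = (1/4)*(256/25) = 64/25 ≈ 2.5600)
(p(3, -4)*D)*7 = -1*64/25*7 = -64/25*7 = -448/25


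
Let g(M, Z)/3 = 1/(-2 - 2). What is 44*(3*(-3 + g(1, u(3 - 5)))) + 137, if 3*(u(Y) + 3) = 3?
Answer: -358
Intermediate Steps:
u(Y) = -2 (u(Y) = -3 + (1/3)*3 = -3 + 1 = -2)
g(M, Z) = -3/4 (g(M, Z) = 3/(-2 - 2) = 3/(-4) = 3*(-1/4) = -3/4)
44*(3*(-3 + g(1, u(3 - 5)))) + 137 = 44*(3*(-3 - 3/4)) + 137 = 44*(3*(-15/4)) + 137 = 44*(-45/4) + 137 = -495 + 137 = -358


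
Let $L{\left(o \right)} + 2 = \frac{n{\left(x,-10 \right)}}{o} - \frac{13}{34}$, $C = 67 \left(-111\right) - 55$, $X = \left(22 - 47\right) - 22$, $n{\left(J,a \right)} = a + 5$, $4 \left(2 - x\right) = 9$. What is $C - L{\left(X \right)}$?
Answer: $- \frac{11968579}{1598} \approx -7489.7$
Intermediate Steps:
$x = - \frac{1}{4}$ ($x = 2 - \frac{9}{4} = - \frac{1}{4} \approx -0.25$)
$n{\left(J,a \right)} = 5 + a$
$X = -47$ ($X = -25 - 22 = -47$)
$C = -7492$ ($C = -7437 - 55 = -7492$)
$L{\left(o \right)} = - \frac{81}{34} - \frac{5}{o}$ ($L{\left(o \right)} = -2 + \left(\frac{5 - 10}{o} - \frac{13}{34}\right) = -2 - \left(\frac{13}{34} + \frac{5}{o}\right) = - \frac{81}{34} - \frac{5}{o}$)
$C - L{\left(X \right)} = -7492 - \left(- \frac{81}{34} - \frac{5}{-47}\right) = -7492 - \left(- \frac{81}{34} - - \frac{5}{47}\right) = -7492 - \left(- \frac{81}{34} + \frac{5}{47}\right) = -7492 - - \frac{3637}{1598} = -7492 + \frac{3637}{1598} = - \frac{11968579}{1598}$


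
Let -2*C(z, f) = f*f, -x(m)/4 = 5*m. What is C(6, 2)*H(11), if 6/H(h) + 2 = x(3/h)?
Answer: 66/41 ≈ 1.6098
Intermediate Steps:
x(m) = -20*m
C(z, f) = -f**2/2 (C(z, f) = -f*f/2 = -f**2/2)
H(h) = 6/(-2 - 60/h)
C(6, 2)*H(11) = (-1/2*2**2)*(-3*11/(30 + 11)) = (-1/2*4)*(-3*11/41) = -(-6)*11/41 = -2*(-33/41) = 66/41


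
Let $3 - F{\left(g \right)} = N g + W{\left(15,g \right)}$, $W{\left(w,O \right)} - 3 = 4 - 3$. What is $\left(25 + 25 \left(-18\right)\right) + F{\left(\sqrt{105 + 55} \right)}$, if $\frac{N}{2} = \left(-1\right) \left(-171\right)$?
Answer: $-426 - 1368 \sqrt{10} \approx -4752.0$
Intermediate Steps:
$W{\left(w,O \right)} = 4$ ($W{\left(w,O \right)} = 3 + \left(4 - 3\right) = 3 + 1 = 4$)
$N = 342$ ($N = 2 \left(\left(-1\right) \left(-171\right)\right) = 2 \cdot 171 = 342$)
$F{\left(g \right)} = -1 - 342 g$ ($F{\left(g \right)} = 3 - \left(342 g + 4\right) = 3 - \left(4 + 342 g\right) = -1 - 342 g$)
$\left(25 + 25 \left(-18\right)\right) + F{\left(\sqrt{105 + 55} \right)} = \left(25 + 25 \left(-18\right)\right) - \left(1 + 342 \sqrt{105 + 55}\right) = \left(25 - 450\right) - \left(1 + 342 \sqrt{160}\right) = -425 - \left(1 + 342 \cdot 4 \sqrt{10}\right) = -425 - \left(1 + 1368 \sqrt{10}\right) = -426 - 1368 \sqrt{10}$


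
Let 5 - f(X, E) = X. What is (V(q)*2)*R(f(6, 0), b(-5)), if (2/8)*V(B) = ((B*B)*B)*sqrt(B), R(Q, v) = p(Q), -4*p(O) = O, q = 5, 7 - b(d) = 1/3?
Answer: 250*sqrt(5) ≈ 559.02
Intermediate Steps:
f(X, E) = 5 - X
b(d) = 20/3 (b(d) = 7 - 1/3 = 20/3)
p(O) = -O/4
R(Q, v) = -Q/4
V(B) = 4*B**(7/2) (V(B) = 4*(((B*B)*B)*sqrt(B)) = 4*((B**2*B)*sqrt(B)) = 4*(B**3*sqrt(B)) = 4*B**(7/2))
(V(q)*2)*R(f(6, 0), b(-5)) = ((4*5**(7/2))*2)*(-(5 - 1*6)/4) = ((4*(125*sqrt(5)))*2)*(-(5 - 6)/4) = ((500*sqrt(5))*2)*(-1/4*(-1)) = (1000*sqrt(5))*(1/4) = 250*sqrt(5)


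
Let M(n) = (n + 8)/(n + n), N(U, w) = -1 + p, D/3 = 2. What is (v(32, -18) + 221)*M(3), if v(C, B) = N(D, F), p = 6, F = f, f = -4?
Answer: 1243/3 ≈ 414.33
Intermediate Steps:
F = -4
D = 6 (D = 3*2 = 6)
N(U, w) = 5 (N(U, w) = -1 + 6 = 5)
M(n) = (8 + n)/(2*n) (M(n) = (8 + n)/((2*n)) = (8 + n)*(1/(2*n)) = (8 + n)/(2*n))
v(C, B) = 5
(v(32, -18) + 221)*M(3) = (5 + 221)*((1/2)*(8 + 3)/3) = 226*((1/2)*(1/3)*11) = 226*(11/6) = 1243/3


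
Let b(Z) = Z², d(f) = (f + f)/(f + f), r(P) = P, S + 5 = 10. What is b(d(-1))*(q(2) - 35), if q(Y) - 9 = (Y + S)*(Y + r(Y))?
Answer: 2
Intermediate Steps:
S = 5 (S = -5 + 10 = 5)
q(Y) = 9 + 2*Y*(5 + Y) (q(Y) = 9 + (Y + 5)*(Y + Y) = 9 + (5 + Y)*(2*Y) = 9 + 2*Y*(5 + Y))
d(f) = 1 (d(f) = (2*f)/((2*f)) = (2*f)*(1/(2*f)) = 1)
b(d(-1))*(q(2) - 35) = 1²*((9 + 2*2² + 10*2) - 35) = 1*((9 + 2*4 + 20) - 35) = 1*((9 + 8 + 20) - 35) = 1*(37 - 35) = 1*2 = 2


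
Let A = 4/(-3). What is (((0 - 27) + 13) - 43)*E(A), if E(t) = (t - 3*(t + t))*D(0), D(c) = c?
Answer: 0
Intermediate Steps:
A = -4/3 (A = 4*(-⅓) = -4/3 ≈ -1.3333)
E(t) = 0 (E(t) = (t - 3*(t + t))*0 = (t - 6*t)*0 = -5*t*0 = 0)
(((0 - 27) + 13) - 43)*E(A) = (((0 - 27) + 13) - 43)*0 = ((-27 + 13) - 43)*0 = (-14 - 43)*0 = -57*0 = 0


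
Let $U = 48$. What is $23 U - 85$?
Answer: $1019$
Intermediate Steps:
$23 U - 85 = 23 \cdot 48 - 85 = 1104 - 85 = 1019$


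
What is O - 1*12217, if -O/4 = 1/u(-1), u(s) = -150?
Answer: -916273/75 ≈ -12217.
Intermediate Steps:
O = 2/75 (O = -4/(-150) = -4*(-1/150) = 2/75 ≈ 0.026667)
O - 1*12217 = 2/75 - 1*12217 = 2/75 - 12217 = -916273/75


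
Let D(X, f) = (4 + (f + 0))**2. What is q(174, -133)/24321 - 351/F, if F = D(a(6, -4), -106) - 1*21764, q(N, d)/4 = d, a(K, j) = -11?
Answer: 2493151/276286560 ≈ 0.0090238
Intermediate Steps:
q(N, d) = 4*d
D(X, f) = (4 + f)**2
F = -11360 (F = (4 - 106)**2 - 1*21764 = (-102)**2 - 21764 = 10404 - 21764 = -11360)
q(174, -133)/24321 - 351/F = (4*(-133))/24321 - 351/(-11360) = -532*1/24321 - 351*(-1/11360) = -532/24321 + 351/11360 = 2493151/276286560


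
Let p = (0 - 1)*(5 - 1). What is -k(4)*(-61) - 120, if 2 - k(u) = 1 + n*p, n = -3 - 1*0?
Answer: -791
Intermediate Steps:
p = -4 (p = -1*4 = -4)
n = -3 (n = -3 + 0 = -3)
k(u) = -11 (k(u) = 2 - (1 - 3*(-4)) = 2 - (1 + 12) = 2 - 1*13 = 2 - 13 = -11)
-k(4)*(-61) - 120 = -1*(-11)*(-61) - 120 = 11*(-61) - 120 = -671 - 120 = -791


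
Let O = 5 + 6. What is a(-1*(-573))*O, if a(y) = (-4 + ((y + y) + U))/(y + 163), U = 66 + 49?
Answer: 13827/736 ≈ 18.787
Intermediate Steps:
O = 11
U = 115
a(y) = (111 + 2*y)/(163 + y) (a(y) = (-4 + ((y + y) + 115))/(y + 163) = (-4 + (2*y + 115))/(163 + y) = (-4 + (115 + 2*y))/(163 + y) = (111 + 2*y)/(163 + y))
a(-1*(-573))*O = ((111 + 2*(-1*(-573)))/(163 - 1*(-573)))*11 = ((111 + 2*573)/(163 + 573))*11 = ((111 + 1146)/736)*11 = ((1/736)*1257)*11 = (1257/736)*11 = 13827/736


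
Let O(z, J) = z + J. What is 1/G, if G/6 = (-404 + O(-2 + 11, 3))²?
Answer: 1/921984 ≈ 1.0846e-6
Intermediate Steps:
O(z, J) = J + z
G = 921984 (G = 6*(-404 + (3 + (-2 + 11)))² = 6*(-404 + (3 + 9))² = 6*(-404 + 12)² = 6*(-392)² = 6*153664 = 921984)
1/G = 1/921984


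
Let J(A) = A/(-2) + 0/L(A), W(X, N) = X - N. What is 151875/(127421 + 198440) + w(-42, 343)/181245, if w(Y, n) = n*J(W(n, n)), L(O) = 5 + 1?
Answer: 151875/325861 ≈ 0.46607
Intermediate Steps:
L(O) = 6
J(A) = -A/2 (J(A) = A/(-2) + 0/6 = A*(-½) + 0*(⅙) = -A/2 + 0 = -A/2)
w(Y, n) = 0 (w(Y, n) = n*(-(n - n)/2) = n*(-½*0) = n*0 = 0)
151875/(127421 + 198440) + w(-42, 343)/181245 = 151875/(127421 + 198440) + 0/181245 = 151875/325861 + 0*(1/181245) = 151875*(1/325861) + 0 = 151875/325861 + 0 = 151875/325861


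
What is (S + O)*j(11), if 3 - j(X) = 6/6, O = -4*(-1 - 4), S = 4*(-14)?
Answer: -72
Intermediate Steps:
S = -56
O = 20 (O = -4*(-5) = 20)
j(X) = 2 (j(X) = 3 - 6/6 = 3 - 1*1 = 3 - 1 = 2)
(S + O)*j(11) = (-56 + 20)*2 = -36*2 = -72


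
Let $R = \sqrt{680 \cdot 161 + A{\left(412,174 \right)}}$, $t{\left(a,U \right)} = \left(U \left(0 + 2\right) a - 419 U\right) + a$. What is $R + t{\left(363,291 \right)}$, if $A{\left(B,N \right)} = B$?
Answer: $89700 + 2 \sqrt{27473} \approx 90032.0$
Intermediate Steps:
$t{\left(a,U \right)} = a - 419 U + 2 U a$ ($t{\left(a,U \right)} = \left(U 2 a - 419 U\right) + a = \left(2 U a - 419 U\right) + a = \left(- 419 U + 2 U a\right) + a = a - 419 U + 2 U a$)
$R = 2 \sqrt{27473}$ ($R = \sqrt{680 \cdot 161 + 412} = \sqrt{109480 + 412} = \sqrt{109892} = 2 \sqrt{27473} \approx 331.5$)
$R + t{\left(363,291 \right)} = 2 \sqrt{27473} + \left(363 - 121929 + 2 \cdot 291 \cdot 363\right) = 2 \sqrt{27473} + \left(363 - 121929 + 211266\right) = 2 \sqrt{27473} + 89700 = 89700 + 2 \sqrt{27473}$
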